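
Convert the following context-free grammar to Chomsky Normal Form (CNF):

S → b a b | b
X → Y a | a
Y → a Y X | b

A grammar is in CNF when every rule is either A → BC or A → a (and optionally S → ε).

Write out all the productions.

TB → b; TA → a; S → b; X → a; Y → b; S → TB X0; X0 → TA TB; X → Y TA; Y → TA X1; X1 → Y X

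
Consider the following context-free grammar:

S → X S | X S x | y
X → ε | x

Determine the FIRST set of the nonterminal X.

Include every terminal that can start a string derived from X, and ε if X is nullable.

We compute FIRST(X) using the standard algorithm.
FIRST(S) = {x, y}
FIRST(X) = {x, ε}
Therefore, FIRST(X) = {x, ε}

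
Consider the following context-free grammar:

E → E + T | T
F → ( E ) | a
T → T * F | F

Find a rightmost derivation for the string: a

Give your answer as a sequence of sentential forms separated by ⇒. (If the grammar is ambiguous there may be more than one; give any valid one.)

E ⇒ T ⇒ F ⇒ a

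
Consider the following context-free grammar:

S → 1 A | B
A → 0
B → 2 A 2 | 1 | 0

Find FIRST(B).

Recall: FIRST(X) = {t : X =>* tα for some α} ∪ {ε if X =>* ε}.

We compute FIRST(B) using the standard algorithm.
FIRST(A) = {0}
FIRST(B) = {0, 1, 2}
FIRST(S) = {0, 1, 2}
Therefore, FIRST(B) = {0, 1, 2}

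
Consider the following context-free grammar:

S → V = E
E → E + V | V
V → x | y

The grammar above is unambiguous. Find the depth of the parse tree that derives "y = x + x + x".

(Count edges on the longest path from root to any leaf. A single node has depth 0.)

5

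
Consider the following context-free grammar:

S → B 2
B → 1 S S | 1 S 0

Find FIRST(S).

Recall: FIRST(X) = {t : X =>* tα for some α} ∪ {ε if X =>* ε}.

We compute FIRST(S) using the standard algorithm.
FIRST(B) = {1}
FIRST(S) = {1}
Therefore, FIRST(S) = {1}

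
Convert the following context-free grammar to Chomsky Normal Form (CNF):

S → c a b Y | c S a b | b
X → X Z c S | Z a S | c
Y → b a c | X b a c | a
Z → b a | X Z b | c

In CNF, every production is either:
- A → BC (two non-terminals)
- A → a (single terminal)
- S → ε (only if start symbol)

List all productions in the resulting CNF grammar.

TC → c; TA → a; TB → b; S → b; X → c; Y → a; Z → c; S → TC X0; X0 → TA X1; X1 → TB Y; S → TC X2; X2 → S X3; X3 → TA TB; X → X X4; X4 → Z X5; X5 → TC S; X → Z X6; X6 → TA S; Y → TB X7; X7 → TA TC; Y → X X8; X8 → TB X9; X9 → TA TC; Z → TB TA; Z → X X10; X10 → Z TB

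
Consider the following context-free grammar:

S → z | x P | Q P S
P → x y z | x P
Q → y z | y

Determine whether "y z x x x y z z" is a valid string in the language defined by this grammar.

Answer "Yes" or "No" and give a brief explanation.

Yes - a valid derivation exists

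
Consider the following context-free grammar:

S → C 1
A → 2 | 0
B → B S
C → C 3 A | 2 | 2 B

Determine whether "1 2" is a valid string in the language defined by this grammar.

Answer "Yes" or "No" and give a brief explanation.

No - no valid derivation exists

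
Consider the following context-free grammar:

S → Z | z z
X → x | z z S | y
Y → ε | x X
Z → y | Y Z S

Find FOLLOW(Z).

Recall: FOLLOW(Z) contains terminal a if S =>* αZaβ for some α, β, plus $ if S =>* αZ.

We compute FOLLOW(Z) using the standard algorithm.
FOLLOW(S) starts with {$}.
FIRST(S) = {x, y, z}
FIRST(X) = {x, y, z}
FIRST(Y) = {x, ε}
FIRST(Z) = {x, y}
FOLLOW(S) = {$, x, y, z}
FOLLOW(X) = {x, y}
FOLLOW(Y) = {x, y}
FOLLOW(Z) = {$, x, y, z}
Therefore, FOLLOW(Z) = {$, x, y, z}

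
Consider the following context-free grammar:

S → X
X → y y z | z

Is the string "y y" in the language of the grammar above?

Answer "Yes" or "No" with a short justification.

No - no valid derivation exists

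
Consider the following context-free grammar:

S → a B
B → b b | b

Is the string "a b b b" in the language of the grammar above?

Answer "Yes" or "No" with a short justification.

No - no valid derivation exists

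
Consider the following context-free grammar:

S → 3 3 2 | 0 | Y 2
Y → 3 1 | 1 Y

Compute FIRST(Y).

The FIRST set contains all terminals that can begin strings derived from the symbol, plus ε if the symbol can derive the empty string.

We compute FIRST(Y) using the standard algorithm.
FIRST(S) = {0, 1, 3}
FIRST(Y) = {1, 3}
Therefore, FIRST(Y) = {1, 3}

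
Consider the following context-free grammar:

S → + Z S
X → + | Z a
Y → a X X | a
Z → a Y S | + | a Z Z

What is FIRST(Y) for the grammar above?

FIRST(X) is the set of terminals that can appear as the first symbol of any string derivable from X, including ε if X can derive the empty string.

We compute FIRST(Y) using the standard algorithm.
FIRST(S) = {+}
FIRST(X) = {+, a}
FIRST(Y) = {a}
FIRST(Z) = {+, a}
Therefore, FIRST(Y) = {a}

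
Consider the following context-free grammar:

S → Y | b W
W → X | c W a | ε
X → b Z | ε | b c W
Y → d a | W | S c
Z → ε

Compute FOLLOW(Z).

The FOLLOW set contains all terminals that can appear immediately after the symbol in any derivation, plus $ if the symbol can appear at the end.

We compute FOLLOW(Z) using the standard algorithm.
FOLLOW(S) starts with {$}.
FIRST(S) = {b, c, d, ε}
FIRST(W) = {b, c, ε}
FIRST(X) = {b, ε}
FIRST(Y) = {b, c, d, ε}
FIRST(Z) = {ε}
FOLLOW(S) = {$, c}
FOLLOW(W) = {$, a, c}
FOLLOW(X) = {$, a, c}
FOLLOW(Y) = {$, c}
FOLLOW(Z) = {$, a, c}
Therefore, FOLLOW(Z) = {$, a, c}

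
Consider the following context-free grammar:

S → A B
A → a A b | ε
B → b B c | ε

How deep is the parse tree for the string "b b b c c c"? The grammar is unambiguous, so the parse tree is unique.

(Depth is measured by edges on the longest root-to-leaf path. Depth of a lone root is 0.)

5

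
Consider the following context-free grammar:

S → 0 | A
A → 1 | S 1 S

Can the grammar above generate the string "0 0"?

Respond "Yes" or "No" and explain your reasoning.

No - no valid derivation exists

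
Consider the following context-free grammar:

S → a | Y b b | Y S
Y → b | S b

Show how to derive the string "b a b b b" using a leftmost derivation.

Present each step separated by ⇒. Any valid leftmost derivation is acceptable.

S ⇒ Y S ⇒ b S ⇒ b Y b b ⇒ b S b b b ⇒ b a b b b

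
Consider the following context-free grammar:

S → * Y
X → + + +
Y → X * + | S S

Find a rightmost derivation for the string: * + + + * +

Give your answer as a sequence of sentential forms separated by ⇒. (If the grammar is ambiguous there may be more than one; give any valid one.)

S ⇒ * Y ⇒ * X * + ⇒ * + + + * +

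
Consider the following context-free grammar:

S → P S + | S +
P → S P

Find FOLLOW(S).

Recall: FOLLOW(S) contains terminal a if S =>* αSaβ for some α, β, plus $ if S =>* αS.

We compute FOLLOW(S) using the standard algorithm.
FOLLOW(S) starts with {$}.
FIRST(P) = {}
FIRST(S) = {}
FOLLOW(P) = {}
FOLLOW(S) = {$, +}
Therefore, FOLLOW(S) = {$, +}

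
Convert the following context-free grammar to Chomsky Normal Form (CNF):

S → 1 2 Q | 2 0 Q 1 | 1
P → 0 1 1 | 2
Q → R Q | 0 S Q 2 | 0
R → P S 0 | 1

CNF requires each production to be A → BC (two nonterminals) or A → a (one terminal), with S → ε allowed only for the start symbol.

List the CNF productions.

T1 → 1; T2 → 2; T0 → 0; S → 1; P → 2; Q → 0; R → 1; S → T1 X0; X0 → T2 Q; S → T2 X1; X1 → T0 X2; X2 → Q T1; P → T0 X3; X3 → T1 T1; Q → R Q; Q → T0 X4; X4 → S X5; X5 → Q T2; R → P X6; X6 → S T0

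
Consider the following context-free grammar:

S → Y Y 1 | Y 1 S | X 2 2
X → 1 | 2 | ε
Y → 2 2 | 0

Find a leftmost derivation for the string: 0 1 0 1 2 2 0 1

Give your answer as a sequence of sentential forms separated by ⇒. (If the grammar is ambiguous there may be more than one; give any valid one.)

S ⇒ Y 1 S ⇒ 0 1 S ⇒ 0 1 Y 1 S ⇒ 0 1 0 1 S ⇒ 0 1 0 1 Y Y 1 ⇒ 0 1 0 1 2 2 Y 1 ⇒ 0 1 0 1 2 2 0 1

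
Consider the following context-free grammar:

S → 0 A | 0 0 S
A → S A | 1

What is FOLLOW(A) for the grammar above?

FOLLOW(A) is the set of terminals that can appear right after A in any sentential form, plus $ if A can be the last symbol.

We compute FOLLOW(A) using the standard algorithm.
FOLLOW(S) starts with {$}.
FIRST(A) = {0, 1}
FIRST(S) = {0}
FOLLOW(A) = {$, 0, 1}
FOLLOW(S) = {$, 0, 1}
Therefore, FOLLOW(A) = {$, 0, 1}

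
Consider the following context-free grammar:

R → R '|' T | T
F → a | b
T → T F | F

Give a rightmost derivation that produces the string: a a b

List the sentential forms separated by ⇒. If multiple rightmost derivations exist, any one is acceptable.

R ⇒ T ⇒ T F ⇒ T b ⇒ T F b ⇒ T a b ⇒ F a b ⇒ a a b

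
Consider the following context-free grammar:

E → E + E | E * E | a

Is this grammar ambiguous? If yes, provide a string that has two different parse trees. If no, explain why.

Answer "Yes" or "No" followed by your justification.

Yes - the string 'a + a * a * a * a * a' has two distinct leftmost derivations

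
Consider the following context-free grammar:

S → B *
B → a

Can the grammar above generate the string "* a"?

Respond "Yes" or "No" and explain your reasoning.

No - no valid derivation exists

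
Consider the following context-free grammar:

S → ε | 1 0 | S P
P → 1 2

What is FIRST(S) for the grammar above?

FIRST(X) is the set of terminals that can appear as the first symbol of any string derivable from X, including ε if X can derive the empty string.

We compute FIRST(S) using the standard algorithm.
FIRST(P) = {1}
FIRST(S) = {1, ε}
Therefore, FIRST(S) = {1, ε}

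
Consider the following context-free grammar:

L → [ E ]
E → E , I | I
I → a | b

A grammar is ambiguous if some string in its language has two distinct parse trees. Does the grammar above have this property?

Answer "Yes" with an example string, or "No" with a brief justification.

No - the grammar is unambiguous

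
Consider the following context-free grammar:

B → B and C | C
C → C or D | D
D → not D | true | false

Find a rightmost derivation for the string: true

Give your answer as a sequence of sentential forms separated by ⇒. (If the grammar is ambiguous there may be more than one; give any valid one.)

B ⇒ C ⇒ D ⇒ true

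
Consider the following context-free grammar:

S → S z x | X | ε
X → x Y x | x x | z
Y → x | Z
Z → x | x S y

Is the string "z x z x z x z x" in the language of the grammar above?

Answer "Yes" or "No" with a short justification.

Yes - a valid derivation exists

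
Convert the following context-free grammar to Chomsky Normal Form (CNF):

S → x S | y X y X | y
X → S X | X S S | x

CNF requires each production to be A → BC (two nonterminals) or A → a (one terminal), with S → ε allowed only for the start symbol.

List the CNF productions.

TX → x; TY → y; S → y; X → x; S → TX S; S → TY X0; X0 → X X1; X1 → TY X; X → S X; X → X X2; X2 → S S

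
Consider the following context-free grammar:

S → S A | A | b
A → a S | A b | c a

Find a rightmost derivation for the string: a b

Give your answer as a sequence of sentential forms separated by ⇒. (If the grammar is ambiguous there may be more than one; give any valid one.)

S ⇒ A ⇒ a S ⇒ a b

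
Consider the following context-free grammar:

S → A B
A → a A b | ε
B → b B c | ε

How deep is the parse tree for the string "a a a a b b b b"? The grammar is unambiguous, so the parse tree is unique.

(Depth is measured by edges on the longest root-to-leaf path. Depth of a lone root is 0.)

6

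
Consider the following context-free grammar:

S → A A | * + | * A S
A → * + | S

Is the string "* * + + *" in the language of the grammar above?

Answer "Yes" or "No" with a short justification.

No - no valid derivation exists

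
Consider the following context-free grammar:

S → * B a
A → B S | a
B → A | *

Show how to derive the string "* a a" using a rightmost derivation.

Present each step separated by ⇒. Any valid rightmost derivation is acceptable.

S ⇒ * B a ⇒ * A a ⇒ * a a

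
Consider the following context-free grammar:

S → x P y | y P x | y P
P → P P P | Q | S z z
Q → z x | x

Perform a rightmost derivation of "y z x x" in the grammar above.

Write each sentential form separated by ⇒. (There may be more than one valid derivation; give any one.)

S ⇒ y P x ⇒ y Q x ⇒ y z x x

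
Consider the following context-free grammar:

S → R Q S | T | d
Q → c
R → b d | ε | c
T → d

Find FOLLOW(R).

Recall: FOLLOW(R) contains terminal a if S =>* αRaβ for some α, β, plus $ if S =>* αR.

We compute FOLLOW(R) using the standard algorithm.
FOLLOW(S) starts with {$}.
FIRST(Q) = {c}
FIRST(R) = {b, c, ε}
FIRST(S) = {b, c, d}
FIRST(T) = {d}
FOLLOW(Q) = {b, c, d}
FOLLOW(R) = {c}
FOLLOW(S) = {$}
FOLLOW(T) = {$}
Therefore, FOLLOW(R) = {c}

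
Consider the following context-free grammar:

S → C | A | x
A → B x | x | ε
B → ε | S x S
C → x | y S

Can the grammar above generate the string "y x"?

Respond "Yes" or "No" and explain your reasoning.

Yes - a valid derivation exists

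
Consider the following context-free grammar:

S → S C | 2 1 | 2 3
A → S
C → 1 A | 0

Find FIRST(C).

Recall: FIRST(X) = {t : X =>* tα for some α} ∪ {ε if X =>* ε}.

We compute FIRST(C) using the standard algorithm.
FIRST(A) = {2}
FIRST(C) = {0, 1}
FIRST(S) = {2}
Therefore, FIRST(C) = {0, 1}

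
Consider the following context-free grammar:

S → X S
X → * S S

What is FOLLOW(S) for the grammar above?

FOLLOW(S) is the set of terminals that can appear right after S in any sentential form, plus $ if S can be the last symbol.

We compute FOLLOW(S) using the standard algorithm.
FOLLOW(S) starts with {$}.
FIRST(S) = {*}
FIRST(X) = {*}
FOLLOW(S) = {$, *}
FOLLOW(X) = {*}
Therefore, FOLLOW(S) = {$, *}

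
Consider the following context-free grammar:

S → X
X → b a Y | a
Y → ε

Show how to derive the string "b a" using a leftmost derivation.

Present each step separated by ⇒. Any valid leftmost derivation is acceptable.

S ⇒ X ⇒ b a Y ⇒ b a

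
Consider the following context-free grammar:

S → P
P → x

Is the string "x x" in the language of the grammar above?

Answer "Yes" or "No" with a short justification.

No - no valid derivation exists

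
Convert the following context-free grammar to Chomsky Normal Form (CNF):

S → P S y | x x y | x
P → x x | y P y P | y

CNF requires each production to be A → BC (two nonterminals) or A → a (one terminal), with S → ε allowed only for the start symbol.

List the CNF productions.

TY → y; TX → x; S → x; P → y; S → P X0; X0 → S TY; S → TX X1; X1 → TX TY; P → TX TX; P → TY X2; X2 → P X3; X3 → TY P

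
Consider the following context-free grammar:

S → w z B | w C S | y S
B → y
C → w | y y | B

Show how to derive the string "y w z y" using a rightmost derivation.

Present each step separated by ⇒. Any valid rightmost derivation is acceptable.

S ⇒ y S ⇒ y w z B ⇒ y w z y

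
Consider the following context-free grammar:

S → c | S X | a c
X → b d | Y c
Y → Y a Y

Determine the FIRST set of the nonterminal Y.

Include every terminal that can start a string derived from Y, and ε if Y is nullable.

We compute FIRST(Y) using the standard algorithm.
FIRST(S) = {a, c}
FIRST(X) = {b}
FIRST(Y) = {}
Therefore, FIRST(Y) = {}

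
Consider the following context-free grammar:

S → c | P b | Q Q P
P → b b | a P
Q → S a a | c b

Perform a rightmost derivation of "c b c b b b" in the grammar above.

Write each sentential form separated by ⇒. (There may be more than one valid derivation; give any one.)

S ⇒ Q Q P ⇒ Q Q b b ⇒ Q c b b b ⇒ c b c b b b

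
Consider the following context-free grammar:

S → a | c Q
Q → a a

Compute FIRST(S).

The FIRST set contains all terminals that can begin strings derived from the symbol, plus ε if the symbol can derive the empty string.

We compute FIRST(S) using the standard algorithm.
FIRST(Q) = {a}
FIRST(S) = {a, c}
Therefore, FIRST(S) = {a, c}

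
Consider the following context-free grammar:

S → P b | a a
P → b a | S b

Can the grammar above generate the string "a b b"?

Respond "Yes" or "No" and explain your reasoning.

No - no valid derivation exists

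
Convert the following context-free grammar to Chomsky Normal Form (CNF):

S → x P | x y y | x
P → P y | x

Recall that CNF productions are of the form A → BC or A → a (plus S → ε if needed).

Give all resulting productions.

TX → x; TY → y; S → x; P → x; S → TX P; S → TX X0; X0 → TY TY; P → P TY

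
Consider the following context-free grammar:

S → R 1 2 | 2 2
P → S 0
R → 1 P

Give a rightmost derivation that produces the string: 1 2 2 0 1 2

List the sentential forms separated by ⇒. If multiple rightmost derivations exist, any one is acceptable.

S ⇒ R 1 2 ⇒ 1 P 1 2 ⇒ 1 S 0 1 2 ⇒ 1 2 2 0 1 2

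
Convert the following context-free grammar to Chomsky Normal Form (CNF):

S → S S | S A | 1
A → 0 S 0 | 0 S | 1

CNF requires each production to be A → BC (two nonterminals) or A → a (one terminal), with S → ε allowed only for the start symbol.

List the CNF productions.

S → 1; T0 → 0; A → 1; S → S S; S → S A; A → T0 X0; X0 → S T0; A → T0 S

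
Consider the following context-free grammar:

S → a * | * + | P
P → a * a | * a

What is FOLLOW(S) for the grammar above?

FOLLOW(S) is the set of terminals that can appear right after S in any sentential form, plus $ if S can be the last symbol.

We compute FOLLOW(S) using the standard algorithm.
FOLLOW(S) starts with {$}.
FIRST(P) = {*, a}
FIRST(S) = {*, a}
FOLLOW(P) = {$}
FOLLOW(S) = {$}
Therefore, FOLLOW(S) = {$}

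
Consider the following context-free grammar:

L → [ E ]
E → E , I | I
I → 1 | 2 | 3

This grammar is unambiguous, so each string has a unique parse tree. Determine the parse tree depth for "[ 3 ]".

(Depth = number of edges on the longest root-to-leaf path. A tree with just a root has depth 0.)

3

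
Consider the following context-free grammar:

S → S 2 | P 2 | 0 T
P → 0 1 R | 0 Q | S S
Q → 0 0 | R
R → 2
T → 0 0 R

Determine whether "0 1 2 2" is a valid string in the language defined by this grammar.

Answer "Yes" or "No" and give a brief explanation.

Yes - a valid derivation exists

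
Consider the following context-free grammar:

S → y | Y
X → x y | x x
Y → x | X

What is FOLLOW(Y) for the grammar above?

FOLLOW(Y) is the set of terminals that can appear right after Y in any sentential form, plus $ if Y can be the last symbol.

We compute FOLLOW(Y) using the standard algorithm.
FOLLOW(S) starts with {$}.
FIRST(S) = {x, y}
FIRST(X) = {x}
FIRST(Y) = {x}
FOLLOW(S) = {$}
FOLLOW(X) = {$}
FOLLOW(Y) = {$}
Therefore, FOLLOW(Y) = {$}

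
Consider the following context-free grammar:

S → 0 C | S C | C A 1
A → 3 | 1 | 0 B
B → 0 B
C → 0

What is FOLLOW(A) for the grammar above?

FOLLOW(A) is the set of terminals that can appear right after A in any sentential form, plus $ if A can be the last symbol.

We compute FOLLOW(A) using the standard algorithm.
FOLLOW(S) starts with {$}.
FIRST(A) = {0, 1, 3}
FIRST(B) = {0}
FIRST(C) = {0}
FIRST(S) = {0}
FOLLOW(A) = {1}
FOLLOW(B) = {1}
FOLLOW(C) = {$, 0, 1, 3}
FOLLOW(S) = {$, 0}
Therefore, FOLLOW(A) = {1}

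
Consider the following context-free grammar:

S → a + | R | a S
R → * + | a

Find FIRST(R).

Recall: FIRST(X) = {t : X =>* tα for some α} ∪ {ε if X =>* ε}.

We compute FIRST(R) using the standard algorithm.
FIRST(R) = {*, a}
FIRST(S) = {*, a}
Therefore, FIRST(R) = {*, a}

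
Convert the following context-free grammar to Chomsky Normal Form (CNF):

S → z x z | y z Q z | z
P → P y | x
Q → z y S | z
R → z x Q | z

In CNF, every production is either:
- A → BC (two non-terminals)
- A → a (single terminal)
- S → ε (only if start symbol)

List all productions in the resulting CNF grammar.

TZ → z; TX → x; TY → y; S → z; P → x; Q → z; R → z; S → TZ X0; X0 → TX TZ; S → TY X1; X1 → TZ X2; X2 → Q TZ; P → P TY; Q → TZ X3; X3 → TY S; R → TZ X4; X4 → TX Q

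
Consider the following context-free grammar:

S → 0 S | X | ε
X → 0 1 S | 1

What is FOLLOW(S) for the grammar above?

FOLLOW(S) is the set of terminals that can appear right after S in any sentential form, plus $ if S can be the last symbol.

We compute FOLLOW(S) using the standard algorithm.
FOLLOW(S) starts with {$}.
FIRST(S) = {0, 1, ε}
FIRST(X) = {0, 1}
FOLLOW(S) = {$}
FOLLOW(X) = {$}
Therefore, FOLLOW(S) = {$}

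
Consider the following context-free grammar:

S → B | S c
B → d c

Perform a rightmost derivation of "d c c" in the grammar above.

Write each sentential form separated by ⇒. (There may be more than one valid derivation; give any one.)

S ⇒ S c ⇒ B c ⇒ d c c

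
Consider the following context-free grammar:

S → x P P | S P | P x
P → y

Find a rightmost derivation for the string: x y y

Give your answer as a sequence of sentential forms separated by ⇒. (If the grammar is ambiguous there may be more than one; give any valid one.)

S ⇒ x P P ⇒ x P y ⇒ x y y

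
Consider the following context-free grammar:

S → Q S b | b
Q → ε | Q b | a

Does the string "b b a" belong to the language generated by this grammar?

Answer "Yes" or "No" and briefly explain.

No - no valid derivation exists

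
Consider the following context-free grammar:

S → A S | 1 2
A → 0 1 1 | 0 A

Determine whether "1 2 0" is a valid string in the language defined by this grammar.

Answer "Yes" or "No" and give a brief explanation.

No - no valid derivation exists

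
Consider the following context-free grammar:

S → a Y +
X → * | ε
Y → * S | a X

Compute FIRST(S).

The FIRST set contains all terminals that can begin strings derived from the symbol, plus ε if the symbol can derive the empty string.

We compute FIRST(S) using the standard algorithm.
FIRST(S) = {a}
FIRST(X) = {*, ε}
FIRST(Y) = {*, a}
Therefore, FIRST(S) = {a}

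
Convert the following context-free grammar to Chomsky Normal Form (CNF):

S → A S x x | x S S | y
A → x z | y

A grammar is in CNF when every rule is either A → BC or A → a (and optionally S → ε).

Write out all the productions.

TX → x; S → y; TZ → z; A → y; S → A X0; X0 → S X1; X1 → TX TX; S → TX X2; X2 → S S; A → TX TZ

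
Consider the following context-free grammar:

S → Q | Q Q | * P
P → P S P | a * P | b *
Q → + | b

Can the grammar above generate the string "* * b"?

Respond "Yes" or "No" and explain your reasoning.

No - no valid derivation exists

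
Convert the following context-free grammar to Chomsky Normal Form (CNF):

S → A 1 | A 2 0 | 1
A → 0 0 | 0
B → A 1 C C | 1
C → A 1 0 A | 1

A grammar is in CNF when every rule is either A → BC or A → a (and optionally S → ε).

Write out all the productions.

T1 → 1; T2 → 2; T0 → 0; S → 1; A → 0; B → 1; C → 1; S → A T1; S → A X0; X0 → T2 T0; A → T0 T0; B → A X1; X1 → T1 X2; X2 → C C; C → A X3; X3 → T1 X4; X4 → T0 A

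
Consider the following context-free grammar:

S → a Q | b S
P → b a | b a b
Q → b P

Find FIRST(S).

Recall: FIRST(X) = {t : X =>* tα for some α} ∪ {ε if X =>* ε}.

We compute FIRST(S) using the standard algorithm.
FIRST(P) = {b}
FIRST(Q) = {b}
FIRST(S) = {a, b}
Therefore, FIRST(S) = {a, b}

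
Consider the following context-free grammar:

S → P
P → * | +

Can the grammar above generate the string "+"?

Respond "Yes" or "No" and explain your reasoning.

Yes - a valid derivation exists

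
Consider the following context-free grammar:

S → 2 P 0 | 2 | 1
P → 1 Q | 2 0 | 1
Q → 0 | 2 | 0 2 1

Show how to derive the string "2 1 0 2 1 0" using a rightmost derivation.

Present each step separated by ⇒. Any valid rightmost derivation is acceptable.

S ⇒ 2 P 0 ⇒ 2 1 Q 0 ⇒ 2 1 0 2 1 0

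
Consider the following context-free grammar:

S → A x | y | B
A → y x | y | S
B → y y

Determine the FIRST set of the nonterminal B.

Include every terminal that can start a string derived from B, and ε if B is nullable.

We compute FIRST(B) using the standard algorithm.
FIRST(A) = {y}
FIRST(B) = {y}
FIRST(S) = {y}
Therefore, FIRST(B) = {y}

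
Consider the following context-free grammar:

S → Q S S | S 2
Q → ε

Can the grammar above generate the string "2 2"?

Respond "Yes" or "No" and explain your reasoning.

No - no valid derivation exists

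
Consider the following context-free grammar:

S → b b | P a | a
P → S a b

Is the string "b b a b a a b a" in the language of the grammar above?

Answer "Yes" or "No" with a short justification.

Yes - a valid derivation exists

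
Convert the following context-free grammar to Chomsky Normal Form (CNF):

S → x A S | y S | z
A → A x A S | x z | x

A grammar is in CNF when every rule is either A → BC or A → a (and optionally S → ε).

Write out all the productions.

TX → x; TY → y; S → z; TZ → z; A → x; S → TX X0; X0 → A S; S → TY S; A → A X1; X1 → TX X2; X2 → A S; A → TX TZ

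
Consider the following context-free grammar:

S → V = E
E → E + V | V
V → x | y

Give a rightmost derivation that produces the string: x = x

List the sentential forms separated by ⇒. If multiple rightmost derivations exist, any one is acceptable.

S ⇒ V = E ⇒ V = V ⇒ V = x ⇒ x = x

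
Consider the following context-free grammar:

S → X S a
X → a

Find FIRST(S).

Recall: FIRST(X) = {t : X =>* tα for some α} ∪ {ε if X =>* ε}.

We compute FIRST(S) using the standard algorithm.
FIRST(S) = {a}
FIRST(X) = {a}
Therefore, FIRST(S) = {a}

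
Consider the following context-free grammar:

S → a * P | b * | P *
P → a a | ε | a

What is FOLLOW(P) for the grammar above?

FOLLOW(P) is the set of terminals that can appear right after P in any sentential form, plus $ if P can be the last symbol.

We compute FOLLOW(P) using the standard algorithm.
FOLLOW(S) starts with {$}.
FIRST(P) = {a, ε}
FIRST(S) = {*, a, b}
FOLLOW(P) = {$, *}
FOLLOW(S) = {$}
Therefore, FOLLOW(P) = {$, *}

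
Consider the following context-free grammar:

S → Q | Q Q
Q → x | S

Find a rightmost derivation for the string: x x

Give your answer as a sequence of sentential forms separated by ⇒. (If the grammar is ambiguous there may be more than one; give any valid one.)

S ⇒ Q Q ⇒ Q x ⇒ x x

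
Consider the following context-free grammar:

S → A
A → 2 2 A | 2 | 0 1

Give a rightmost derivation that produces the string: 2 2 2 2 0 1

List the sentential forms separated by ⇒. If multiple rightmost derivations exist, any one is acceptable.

S ⇒ A ⇒ 2 2 A ⇒ 2 2 2 2 A ⇒ 2 2 2 2 0 1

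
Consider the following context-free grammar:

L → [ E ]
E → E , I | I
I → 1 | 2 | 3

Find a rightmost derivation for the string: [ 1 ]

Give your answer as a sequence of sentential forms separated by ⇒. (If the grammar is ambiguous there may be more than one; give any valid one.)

L ⇒ [ E ] ⇒ [ I ] ⇒ [ 1 ]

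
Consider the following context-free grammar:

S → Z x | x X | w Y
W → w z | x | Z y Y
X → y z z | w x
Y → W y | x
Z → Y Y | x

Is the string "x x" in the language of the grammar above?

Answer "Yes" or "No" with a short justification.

Yes - a valid derivation exists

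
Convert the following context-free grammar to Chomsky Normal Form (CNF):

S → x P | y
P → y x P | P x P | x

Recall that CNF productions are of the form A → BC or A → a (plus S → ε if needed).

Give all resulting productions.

TX → x; S → y; TY → y; P → x; S → TX P; P → TY X0; X0 → TX P; P → P X1; X1 → TX P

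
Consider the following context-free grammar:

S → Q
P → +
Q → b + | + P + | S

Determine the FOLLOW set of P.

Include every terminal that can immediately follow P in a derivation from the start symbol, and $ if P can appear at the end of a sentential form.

We compute FOLLOW(P) using the standard algorithm.
FOLLOW(S) starts with {$}.
FIRST(P) = {+}
FIRST(Q) = {+, b}
FIRST(S) = {+, b}
FOLLOW(P) = {+}
FOLLOW(Q) = {$}
FOLLOW(S) = {$}
Therefore, FOLLOW(P) = {+}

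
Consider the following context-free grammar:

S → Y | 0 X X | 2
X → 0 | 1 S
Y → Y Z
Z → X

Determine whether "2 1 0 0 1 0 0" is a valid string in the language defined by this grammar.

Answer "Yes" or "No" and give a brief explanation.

No - no valid derivation exists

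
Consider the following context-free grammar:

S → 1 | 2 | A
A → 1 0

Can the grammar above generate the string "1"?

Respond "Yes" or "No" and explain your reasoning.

Yes - a valid derivation exists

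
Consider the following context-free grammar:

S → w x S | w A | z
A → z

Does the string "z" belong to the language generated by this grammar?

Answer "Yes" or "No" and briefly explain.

Yes - a valid derivation exists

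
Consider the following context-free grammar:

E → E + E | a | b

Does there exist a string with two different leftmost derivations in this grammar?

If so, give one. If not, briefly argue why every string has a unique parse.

Yes - the string 'a + b + a + a + a + b' has two distinct leftmost derivations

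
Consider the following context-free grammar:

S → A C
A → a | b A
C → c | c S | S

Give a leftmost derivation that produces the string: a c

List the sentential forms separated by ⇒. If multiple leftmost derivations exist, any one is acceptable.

S ⇒ A C ⇒ a C ⇒ a c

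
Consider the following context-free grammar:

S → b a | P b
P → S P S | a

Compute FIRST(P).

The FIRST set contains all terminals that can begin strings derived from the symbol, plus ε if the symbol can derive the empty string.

We compute FIRST(P) using the standard algorithm.
FIRST(P) = {a, b}
FIRST(S) = {a, b}
Therefore, FIRST(P) = {a, b}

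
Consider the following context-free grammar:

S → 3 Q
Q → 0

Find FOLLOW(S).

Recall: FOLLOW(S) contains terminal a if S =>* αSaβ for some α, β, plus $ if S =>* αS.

We compute FOLLOW(S) using the standard algorithm.
FOLLOW(S) starts with {$}.
FIRST(Q) = {0}
FIRST(S) = {3}
FOLLOW(Q) = {$}
FOLLOW(S) = {$}
Therefore, FOLLOW(S) = {$}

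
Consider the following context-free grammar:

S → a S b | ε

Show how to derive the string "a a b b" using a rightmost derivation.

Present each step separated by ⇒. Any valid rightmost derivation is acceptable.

S ⇒ a S b ⇒ a a S b b ⇒ a a b b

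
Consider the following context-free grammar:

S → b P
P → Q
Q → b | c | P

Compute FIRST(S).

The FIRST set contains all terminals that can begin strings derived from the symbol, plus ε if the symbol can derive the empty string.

We compute FIRST(S) using the standard algorithm.
FIRST(P) = {b, c}
FIRST(Q) = {b, c}
FIRST(S) = {b}
Therefore, FIRST(S) = {b}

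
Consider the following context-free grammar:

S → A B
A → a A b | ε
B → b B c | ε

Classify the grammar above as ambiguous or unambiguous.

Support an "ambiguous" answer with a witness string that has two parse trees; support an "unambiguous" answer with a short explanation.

Unambiguous - every string in the language has a unique parse tree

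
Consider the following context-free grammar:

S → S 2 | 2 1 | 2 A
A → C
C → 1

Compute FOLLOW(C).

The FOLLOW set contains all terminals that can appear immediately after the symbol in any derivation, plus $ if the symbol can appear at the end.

We compute FOLLOW(C) using the standard algorithm.
FOLLOW(S) starts with {$}.
FIRST(A) = {1}
FIRST(C) = {1}
FIRST(S) = {2}
FOLLOW(A) = {$, 2}
FOLLOW(C) = {$, 2}
FOLLOW(S) = {$, 2}
Therefore, FOLLOW(C) = {$, 2}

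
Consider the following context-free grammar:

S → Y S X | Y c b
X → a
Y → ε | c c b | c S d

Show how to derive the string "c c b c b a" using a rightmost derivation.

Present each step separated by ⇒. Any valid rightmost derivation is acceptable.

S ⇒ Y S X ⇒ Y S a ⇒ Y Y c b a ⇒ Y c b a ⇒ c c b c b a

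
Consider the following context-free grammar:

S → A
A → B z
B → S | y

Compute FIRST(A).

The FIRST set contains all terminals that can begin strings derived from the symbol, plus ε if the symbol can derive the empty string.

We compute FIRST(A) using the standard algorithm.
FIRST(A) = {y}
FIRST(B) = {y}
FIRST(S) = {y}
Therefore, FIRST(A) = {y}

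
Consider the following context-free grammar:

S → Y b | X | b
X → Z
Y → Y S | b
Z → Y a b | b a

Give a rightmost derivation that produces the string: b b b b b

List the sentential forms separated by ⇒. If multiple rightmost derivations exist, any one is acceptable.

S ⇒ Y b ⇒ Y S b ⇒ Y Y b b ⇒ Y Y S b b ⇒ Y Y b b b ⇒ Y b b b b ⇒ b b b b b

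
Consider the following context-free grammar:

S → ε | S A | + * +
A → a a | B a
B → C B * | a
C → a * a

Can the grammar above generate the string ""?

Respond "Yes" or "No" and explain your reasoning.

Yes - a valid derivation exists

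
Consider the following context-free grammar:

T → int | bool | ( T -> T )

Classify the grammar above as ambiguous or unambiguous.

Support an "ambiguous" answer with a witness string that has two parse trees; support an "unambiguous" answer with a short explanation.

Unambiguous - every string in the language has a unique parse tree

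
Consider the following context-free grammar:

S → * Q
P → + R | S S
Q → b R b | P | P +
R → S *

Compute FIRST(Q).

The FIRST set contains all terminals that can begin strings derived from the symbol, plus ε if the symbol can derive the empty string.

We compute FIRST(Q) using the standard algorithm.
FIRST(P) = {*, +}
FIRST(Q) = {*, +, b}
FIRST(R) = {*}
FIRST(S) = {*}
Therefore, FIRST(Q) = {*, +, b}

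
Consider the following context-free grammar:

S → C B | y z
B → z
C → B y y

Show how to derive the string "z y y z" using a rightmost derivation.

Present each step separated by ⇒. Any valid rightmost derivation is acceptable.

S ⇒ C B ⇒ C z ⇒ B y y z ⇒ z y y z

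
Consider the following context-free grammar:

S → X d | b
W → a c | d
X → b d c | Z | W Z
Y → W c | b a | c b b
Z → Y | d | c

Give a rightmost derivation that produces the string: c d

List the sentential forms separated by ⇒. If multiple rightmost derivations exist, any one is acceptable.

S ⇒ X d ⇒ Z d ⇒ c d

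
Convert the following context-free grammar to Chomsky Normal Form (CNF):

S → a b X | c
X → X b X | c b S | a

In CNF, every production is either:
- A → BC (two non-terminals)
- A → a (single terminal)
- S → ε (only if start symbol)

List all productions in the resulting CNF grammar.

TA → a; TB → b; S → c; TC → c; X → a; S → TA X0; X0 → TB X; X → X X1; X1 → TB X; X → TC X2; X2 → TB S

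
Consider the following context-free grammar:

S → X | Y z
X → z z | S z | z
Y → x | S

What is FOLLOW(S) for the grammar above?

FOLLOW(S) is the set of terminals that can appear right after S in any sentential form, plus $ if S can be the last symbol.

We compute FOLLOW(S) using the standard algorithm.
FOLLOW(S) starts with {$}.
FIRST(S) = {x, z}
FIRST(X) = {x, z}
FIRST(Y) = {x, z}
FOLLOW(S) = {$, z}
FOLLOW(X) = {$, z}
FOLLOW(Y) = {z}
Therefore, FOLLOW(S) = {$, z}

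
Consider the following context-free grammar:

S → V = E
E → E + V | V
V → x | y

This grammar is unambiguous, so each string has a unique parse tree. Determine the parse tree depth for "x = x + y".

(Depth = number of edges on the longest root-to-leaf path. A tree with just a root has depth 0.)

4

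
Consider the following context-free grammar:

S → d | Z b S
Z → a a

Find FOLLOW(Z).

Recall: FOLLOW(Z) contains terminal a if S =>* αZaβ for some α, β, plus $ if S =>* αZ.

We compute FOLLOW(Z) using the standard algorithm.
FOLLOW(S) starts with {$}.
FIRST(S) = {a, d}
FIRST(Z) = {a}
FOLLOW(S) = {$}
FOLLOW(Z) = {b}
Therefore, FOLLOW(Z) = {b}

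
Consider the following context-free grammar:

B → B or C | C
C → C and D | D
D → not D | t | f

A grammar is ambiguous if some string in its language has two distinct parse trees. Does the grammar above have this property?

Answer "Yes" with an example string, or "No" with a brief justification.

No - the grammar is unambiguous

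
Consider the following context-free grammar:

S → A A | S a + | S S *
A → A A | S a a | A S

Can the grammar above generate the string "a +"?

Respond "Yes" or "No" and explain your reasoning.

No - no valid derivation exists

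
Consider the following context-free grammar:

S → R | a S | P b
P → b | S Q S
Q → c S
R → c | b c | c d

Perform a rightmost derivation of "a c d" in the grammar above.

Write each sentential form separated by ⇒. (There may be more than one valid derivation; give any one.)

S ⇒ a S ⇒ a R ⇒ a c d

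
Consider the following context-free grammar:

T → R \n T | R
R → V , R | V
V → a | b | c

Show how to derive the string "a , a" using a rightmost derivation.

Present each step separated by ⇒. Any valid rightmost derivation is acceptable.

T ⇒ R ⇒ V , R ⇒ V , V ⇒ V , a ⇒ a , a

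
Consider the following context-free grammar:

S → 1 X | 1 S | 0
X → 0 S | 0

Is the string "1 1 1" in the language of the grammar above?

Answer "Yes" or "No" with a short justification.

No - no valid derivation exists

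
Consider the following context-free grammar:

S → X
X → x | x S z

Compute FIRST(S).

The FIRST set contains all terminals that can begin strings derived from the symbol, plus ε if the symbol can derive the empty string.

We compute FIRST(S) using the standard algorithm.
FIRST(S) = {x}
FIRST(X) = {x}
Therefore, FIRST(S) = {x}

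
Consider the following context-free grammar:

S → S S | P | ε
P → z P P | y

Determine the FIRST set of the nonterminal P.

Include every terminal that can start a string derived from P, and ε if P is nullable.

We compute FIRST(P) using the standard algorithm.
FIRST(P) = {y, z}
FIRST(S) = {y, z, ε}
Therefore, FIRST(P) = {y, z}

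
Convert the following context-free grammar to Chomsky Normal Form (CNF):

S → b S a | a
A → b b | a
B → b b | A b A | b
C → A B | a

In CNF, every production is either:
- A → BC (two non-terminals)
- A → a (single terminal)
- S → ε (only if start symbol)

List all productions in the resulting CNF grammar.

TB → b; TA → a; S → a; A → a; B → b; C → a; S → TB X0; X0 → S TA; A → TB TB; B → TB TB; B → A X1; X1 → TB A; C → A B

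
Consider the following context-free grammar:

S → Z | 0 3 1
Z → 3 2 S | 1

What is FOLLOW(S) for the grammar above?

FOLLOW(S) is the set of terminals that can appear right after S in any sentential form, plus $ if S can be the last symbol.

We compute FOLLOW(S) using the standard algorithm.
FOLLOW(S) starts with {$}.
FIRST(S) = {0, 1, 3}
FIRST(Z) = {1, 3}
FOLLOW(S) = {$}
FOLLOW(Z) = {$}
Therefore, FOLLOW(S) = {$}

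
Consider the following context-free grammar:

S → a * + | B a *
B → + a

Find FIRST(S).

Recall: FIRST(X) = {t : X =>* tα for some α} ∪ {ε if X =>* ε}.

We compute FIRST(S) using the standard algorithm.
FIRST(B) = {+}
FIRST(S) = {+, a}
Therefore, FIRST(S) = {+, a}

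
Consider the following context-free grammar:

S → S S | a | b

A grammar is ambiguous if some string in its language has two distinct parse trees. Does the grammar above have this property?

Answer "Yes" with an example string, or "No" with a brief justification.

Yes - the string 'b a b b' has two distinct parse trees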